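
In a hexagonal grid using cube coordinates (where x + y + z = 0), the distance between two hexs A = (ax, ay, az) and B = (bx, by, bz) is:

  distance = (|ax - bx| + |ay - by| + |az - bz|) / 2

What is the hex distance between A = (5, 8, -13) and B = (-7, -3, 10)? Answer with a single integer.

Answer: 23

Derivation:
|ax - bx| = |5 - (-7)| = 12
|ay - by| = |8 - (-3)| = 11
|az - bz| = |-13 - 10| = 23
distance = (12 + 11 + 23) / 2 = 46 / 2 = 23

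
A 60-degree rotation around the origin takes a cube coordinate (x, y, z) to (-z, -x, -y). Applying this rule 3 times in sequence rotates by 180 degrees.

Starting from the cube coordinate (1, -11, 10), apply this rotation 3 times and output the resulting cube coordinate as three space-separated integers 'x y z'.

Answer: -1 11 -10

Derivation:
Start: (1, -11, 10)
Step 1: (1, -11, 10) -> (-(10), -(1), -(-11)) = (-10, -1, 11)
Step 2: (-10, -1, 11) -> (-(11), -(-10), -(-1)) = (-11, 10, 1)
Step 3: (-11, 10, 1) -> (-(1), -(-11), -(10)) = (-1, 11, -10)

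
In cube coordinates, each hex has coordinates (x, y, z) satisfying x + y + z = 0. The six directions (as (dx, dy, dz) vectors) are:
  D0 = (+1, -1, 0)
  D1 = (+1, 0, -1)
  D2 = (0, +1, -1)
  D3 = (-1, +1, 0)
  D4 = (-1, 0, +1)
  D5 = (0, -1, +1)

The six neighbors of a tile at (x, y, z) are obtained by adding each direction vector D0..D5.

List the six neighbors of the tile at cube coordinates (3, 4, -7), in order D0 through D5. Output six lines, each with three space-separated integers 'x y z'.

Answer: 4 3 -7
4 4 -8
3 5 -8
2 5 -7
2 4 -6
3 3 -6

Derivation:
Center: (3, 4, -7). Add each direction:
  D0: (3, 4, -7) + (1, -1, 0) = (4, 3, -7)
  D1: (3, 4, -7) + (1, 0, -1) = (4, 4, -8)
  D2: (3, 4, -7) + (0, 1, -1) = (3, 5, -8)
  D3: (3, 4, -7) + (-1, 1, 0) = (2, 5, -7)
  D4: (3, 4, -7) + (-1, 0, 1) = (2, 4, -6)
  D5: (3, 4, -7) + (0, -1, 1) = (3, 3, -6)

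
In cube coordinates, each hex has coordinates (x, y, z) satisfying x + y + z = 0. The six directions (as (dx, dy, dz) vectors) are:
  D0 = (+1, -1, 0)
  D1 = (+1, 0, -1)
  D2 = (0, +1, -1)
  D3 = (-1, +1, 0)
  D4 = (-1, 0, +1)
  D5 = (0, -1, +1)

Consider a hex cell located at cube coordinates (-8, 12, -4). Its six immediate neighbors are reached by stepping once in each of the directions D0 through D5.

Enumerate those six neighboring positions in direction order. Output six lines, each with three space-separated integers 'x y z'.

Answer: -7 11 -4
-7 12 -5
-8 13 -5
-9 13 -4
-9 12 -3
-8 11 -3

Derivation:
Center: (-8, 12, -4). Add each direction:
  D0: (-8, 12, -4) + (1, -1, 0) = (-7, 11, -4)
  D1: (-8, 12, -4) + (1, 0, -1) = (-7, 12, -5)
  D2: (-8, 12, -4) + (0, 1, -1) = (-8, 13, -5)
  D3: (-8, 12, -4) + (-1, 1, 0) = (-9, 13, -4)
  D4: (-8, 12, -4) + (-1, 0, 1) = (-9, 12, -3)
  D5: (-8, 12, -4) + (0, -1, 1) = (-8, 11, -3)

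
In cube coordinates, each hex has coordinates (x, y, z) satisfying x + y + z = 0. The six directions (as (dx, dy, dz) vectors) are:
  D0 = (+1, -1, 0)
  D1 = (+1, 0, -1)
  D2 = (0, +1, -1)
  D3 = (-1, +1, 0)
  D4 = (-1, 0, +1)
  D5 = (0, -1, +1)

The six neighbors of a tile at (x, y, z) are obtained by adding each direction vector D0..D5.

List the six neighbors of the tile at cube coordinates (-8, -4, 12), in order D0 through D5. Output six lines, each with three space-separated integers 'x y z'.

Center: (-8, -4, 12). Add each direction:
  D0: (-8, -4, 12) + (1, -1, 0) = (-7, -5, 12)
  D1: (-8, -4, 12) + (1, 0, -1) = (-7, -4, 11)
  D2: (-8, -4, 12) + (0, 1, -1) = (-8, -3, 11)
  D3: (-8, -4, 12) + (-1, 1, 0) = (-9, -3, 12)
  D4: (-8, -4, 12) + (-1, 0, 1) = (-9, -4, 13)
  D5: (-8, -4, 12) + (0, -1, 1) = (-8, -5, 13)

Answer: -7 -5 12
-7 -4 11
-8 -3 11
-9 -3 12
-9 -4 13
-8 -5 13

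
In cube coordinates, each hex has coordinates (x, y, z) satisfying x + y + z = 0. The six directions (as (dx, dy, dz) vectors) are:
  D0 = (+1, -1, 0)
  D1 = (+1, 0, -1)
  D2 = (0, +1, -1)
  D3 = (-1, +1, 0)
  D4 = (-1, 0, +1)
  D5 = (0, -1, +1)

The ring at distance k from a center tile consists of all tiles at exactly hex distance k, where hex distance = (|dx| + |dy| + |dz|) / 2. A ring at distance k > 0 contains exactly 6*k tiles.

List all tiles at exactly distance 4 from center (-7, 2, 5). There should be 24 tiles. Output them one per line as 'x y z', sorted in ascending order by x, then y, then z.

Walk ring at distance 4 from (-7, 2, 5):
Start at center + D4*4 = (-11, 2, 9)
  hex 0: (-11, 2, 9)
  hex 1: (-10, 1, 9)
  hex 2: (-9, 0, 9)
  hex 3: (-8, -1, 9)
  hex 4: (-7, -2, 9)
  hex 5: (-6, -2, 8)
  hex 6: (-5, -2, 7)
  hex 7: (-4, -2, 6)
  hex 8: (-3, -2, 5)
  hex 9: (-3, -1, 4)
  hex 10: (-3, 0, 3)
  hex 11: (-3, 1, 2)
  hex 12: (-3, 2, 1)
  hex 13: (-4, 3, 1)
  hex 14: (-5, 4, 1)
  hex 15: (-6, 5, 1)
  hex 16: (-7, 6, 1)
  hex 17: (-8, 6, 2)
  hex 18: (-9, 6, 3)
  hex 19: (-10, 6, 4)
  hex 20: (-11, 6, 5)
  hex 21: (-11, 5, 6)
  hex 22: (-11, 4, 7)
  hex 23: (-11, 3, 8)
Sorted: 24 hexes.

Answer: -11 2 9
-11 3 8
-11 4 7
-11 5 6
-11 6 5
-10 1 9
-10 6 4
-9 0 9
-9 6 3
-8 -1 9
-8 6 2
-7 -2 9
-7 6 1
-6 -2 8
-6 5 1
-5 -2 7
-5 4 1
-4 -2 6
-4 3 1
-3 -2 5
-3 -1 4
-3 0 3
-3 1 2
-3 2 1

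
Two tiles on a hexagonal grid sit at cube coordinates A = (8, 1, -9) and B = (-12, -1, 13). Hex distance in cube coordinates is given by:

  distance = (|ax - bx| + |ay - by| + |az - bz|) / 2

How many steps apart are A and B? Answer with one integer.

|ax - bx| = |8 - (-12)| = 20
|ay - by| = |1 - (-1)| = 2
|az - bz| = |-9 - 13| = 22
distance = (20 + 2 + 22) / 2 = 44 / 2 = 22

Answer: 22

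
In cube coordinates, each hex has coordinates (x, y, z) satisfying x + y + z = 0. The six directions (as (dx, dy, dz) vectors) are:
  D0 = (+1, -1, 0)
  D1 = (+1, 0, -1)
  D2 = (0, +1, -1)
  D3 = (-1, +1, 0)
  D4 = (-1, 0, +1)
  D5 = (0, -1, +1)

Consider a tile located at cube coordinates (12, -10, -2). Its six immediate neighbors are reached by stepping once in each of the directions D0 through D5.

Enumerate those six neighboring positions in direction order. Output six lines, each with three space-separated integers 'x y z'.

Center: (12, -10, -2). Add each direction:
  D0: (12, -10, -2) + (1, -1, 0) = (13, -11, -2)
  D1: (12, -10, -2) + (1, 0, -1) = (13, -10, -3)
  D2: (12, -10, -2) + (0, 1, -1) = (12, -9, -3)
  D3: (12, -10, -2) + (-1, 1, 0) = (11, -9, -2)
  D4: (12, -10, -2) + (-1, 0, 1) = (11, -10, -1)
  D5: (12, -10, -2) + (0, -1, 1) = (12, -11, -1)

Answer: 13 -11 -2
13 -10 -3
12 -9 -3
11 -9 -2
11 -10 -1
12 -11 -1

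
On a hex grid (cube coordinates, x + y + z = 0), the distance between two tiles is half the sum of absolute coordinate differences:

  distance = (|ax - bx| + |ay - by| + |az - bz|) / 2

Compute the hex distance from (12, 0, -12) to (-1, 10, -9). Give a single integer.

Answer: 13

Derivation:
|ax - bx| = |12 - (-1)| = 13
|ay - by| = |0 - 10| = 10
|az - bz| = |-12 - (-9)| = 3
distance = (13 + 10 + 3) / 2 = 26 / 2 = 13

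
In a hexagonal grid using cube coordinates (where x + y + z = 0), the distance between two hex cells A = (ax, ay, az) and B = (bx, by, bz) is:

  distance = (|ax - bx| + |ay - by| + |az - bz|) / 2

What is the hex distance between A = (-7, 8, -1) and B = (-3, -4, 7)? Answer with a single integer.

Answer: 12

Derivation:
|ax - bx| = |-7 - (-3)| = 4
|ay - by| = |8 - (-4)| = 12
|az - bz| = |-1 - 7| = 8
distance = (4 + 12 + 8) / 2 = 24 / 2 = 12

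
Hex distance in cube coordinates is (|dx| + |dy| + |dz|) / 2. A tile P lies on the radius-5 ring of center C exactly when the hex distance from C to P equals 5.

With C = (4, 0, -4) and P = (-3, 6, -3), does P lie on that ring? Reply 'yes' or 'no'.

Answer: no

Derivation:
|px - cx| = |-3 - 4| = 7
|py - cy| = |6 - 0| = 6
|pz - cz| = |-3 - (-4)| = 1
distance = (7+6+1)/2 = 14/2 = 7
radius = 5; distance != radius -> no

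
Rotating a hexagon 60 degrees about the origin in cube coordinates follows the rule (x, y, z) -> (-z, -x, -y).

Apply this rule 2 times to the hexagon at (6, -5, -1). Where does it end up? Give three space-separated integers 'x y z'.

Answer: -5 -1 6

Derivation:
Start: (6, -5, -1)
Step 1: (6, -5, -1) -> (-(-1), -(6), -(-5)) = (1, -6, 5)
Step 2: (1, -6, 5) -> (-(5), -(1), -(-6)) = (-5, -1, 6)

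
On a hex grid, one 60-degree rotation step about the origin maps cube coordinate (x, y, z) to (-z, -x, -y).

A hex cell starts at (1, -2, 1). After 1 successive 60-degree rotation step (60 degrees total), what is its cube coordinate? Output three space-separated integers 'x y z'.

Answer: -1 -1 2

Derivation:
Start: (1, -2, 1)
Step 1: (1, -2, 1) -> (-(1), -(1), -(-2)) = (-1, -1, 2)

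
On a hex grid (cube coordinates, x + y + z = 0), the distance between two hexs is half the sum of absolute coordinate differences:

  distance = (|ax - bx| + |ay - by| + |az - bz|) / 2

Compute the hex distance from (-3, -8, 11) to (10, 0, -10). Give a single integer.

|ax - bx| = |-3 - 10| = 13
|ay - by| = |-8 - 0| = 8
|az - bz| = |11 - (-10)| = 21
distance = (13 + 8 + 21) / 2 = 42 / 2 = 21

Answer: 21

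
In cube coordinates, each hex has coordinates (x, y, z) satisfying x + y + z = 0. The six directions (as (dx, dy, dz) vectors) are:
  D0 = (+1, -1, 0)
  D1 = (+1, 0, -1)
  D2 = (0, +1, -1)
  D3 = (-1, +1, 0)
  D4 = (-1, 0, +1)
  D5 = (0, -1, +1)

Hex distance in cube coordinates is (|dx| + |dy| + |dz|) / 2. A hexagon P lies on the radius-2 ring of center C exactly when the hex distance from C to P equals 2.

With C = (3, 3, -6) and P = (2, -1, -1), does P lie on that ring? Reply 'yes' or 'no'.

Answer: no

Derivation:
|px - cx| = |2 - 3| = 1
|py - cy| = |-1 - 3| = 4
|pz - cz| = |-1 - (-6)| = 5
distance = (1+4+5)/2 = 10/2 = 5
radius = 2; distance != radius -> no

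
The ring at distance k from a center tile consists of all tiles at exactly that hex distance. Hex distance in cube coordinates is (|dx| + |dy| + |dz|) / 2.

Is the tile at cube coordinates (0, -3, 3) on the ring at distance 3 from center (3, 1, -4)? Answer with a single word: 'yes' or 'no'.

|px - cx| = |0 - 3| = 3
|py - cy| = |-3 - 1| = 4
|pz - cz| = |3 - (-4)| = 7
distance = (3+4+7)/2 = 14/2 = 7
radius = 3; distance != radius -> no

Answer: no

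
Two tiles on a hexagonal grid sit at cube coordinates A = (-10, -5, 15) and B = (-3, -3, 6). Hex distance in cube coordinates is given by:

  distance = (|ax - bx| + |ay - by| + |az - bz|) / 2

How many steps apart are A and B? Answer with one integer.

Answer: 9

Derivation:
|ax - bx| = |-10 - (-3)| = 7
|ay - by| = |-5 - (-3)| = 2
|az - bz| = |15 - 6| = 9
distance = (7 + 2 + 9) / 2 = 18 / 2 = 9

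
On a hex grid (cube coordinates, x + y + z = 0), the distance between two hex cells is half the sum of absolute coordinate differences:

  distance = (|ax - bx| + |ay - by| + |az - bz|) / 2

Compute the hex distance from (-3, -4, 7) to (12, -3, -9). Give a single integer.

|ax - bx| = |-3 - 12| = 15
|ay - by| = |-4 - (-3)| = 1
|az - bz| = |7 - (-9)| = 16
distance = (15 + 1 + 16) / 2 = 32 / 2 = 16

Answer: 16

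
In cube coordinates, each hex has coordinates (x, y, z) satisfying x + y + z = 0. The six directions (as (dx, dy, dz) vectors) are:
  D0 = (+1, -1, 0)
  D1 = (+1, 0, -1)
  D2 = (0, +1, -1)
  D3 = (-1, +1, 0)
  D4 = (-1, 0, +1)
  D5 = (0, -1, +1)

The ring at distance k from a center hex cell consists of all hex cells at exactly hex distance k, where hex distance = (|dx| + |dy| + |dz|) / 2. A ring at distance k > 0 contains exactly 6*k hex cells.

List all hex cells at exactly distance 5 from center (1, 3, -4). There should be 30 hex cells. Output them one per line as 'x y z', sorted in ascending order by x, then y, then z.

Answer: -4 3 1
-4 4 0
-4 5 -1
-4 6 -2
-4 7 -3
-4 8 -4
-3 2 1
-3 8 -5
-2 1 1
-2 8 -6
-1 0 1
-1 8 -7
0 -1 1
0 8 -8
1 -2 1
1 8 -9
2 -2 0
2 7 -9
3 -2 -1
3 6 -9
4 -2 -2
4 5 -9
5 -2 -3
5 4 -9
6 -2 -4
6 -1 -5
6 0 -6
6 1 -7
6 2 -8
6 3 -9

Derivation:
Walk ring at distance 5 from (1, 3, -4):
Start at center + D4*5 = (-4, 3, 1)
  hex 0: (-4, 3, 1)
  hex 1: (-3, 2, 1)
  hex 2: (-2, 1, 1)
  hex 3: (-1, 0, 1)
  hex 4: (0, -1, 1)
  hex 5: (1, -2, 1)
  hex 6: (2, -2, 0)
  hex 7: (3, -2, -1)
  hex 8: (4, -2, -2)
  hex 9: (5, -2, -3)
  hex 10: (6, -2, -4)
  hex 11: (6, -1, -5)
  hex 12: (6, 0, -6)
  hex 13: (6, 1, -7)
  hex 14: (6, 2, -8)
  hex 15: (6, 3, -9)
  hex 16: (5, 4, -9)
  hex 17: (4, 5, -9)
  hex 18: (3, 6, -9)
  hex 19: (2, 7, -9)
  hex 20: (1, 8, -9)
  hex 21: (0, 8, -8)
  hex 22: (-1, 8, -7)
  hex 23: (-2, 8, -6)
  hex 24: (-3, 8, -5)
  hex 25: (-4, 8, -4)
  hex 26: (-4, 7, -3)
  hex 27: (-4, 6, -2)
  hex 28: (-4, 5, -1)
  hex 29: (-4, 4, 0)
Sorted: 30 hexes.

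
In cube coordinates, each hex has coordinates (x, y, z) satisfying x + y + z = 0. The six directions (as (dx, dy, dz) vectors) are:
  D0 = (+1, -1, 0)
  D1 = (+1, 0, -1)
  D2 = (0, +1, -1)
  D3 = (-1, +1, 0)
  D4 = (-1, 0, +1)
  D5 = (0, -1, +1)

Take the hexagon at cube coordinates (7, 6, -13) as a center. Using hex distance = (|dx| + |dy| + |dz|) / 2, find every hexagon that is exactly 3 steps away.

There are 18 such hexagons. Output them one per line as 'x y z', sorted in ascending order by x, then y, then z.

Walk ring at distance 3 from (7, 6, -13):
Start at center + D4*3 = (4, 6, -10)
  hex 0: (4, 6, -10)
  hex 1: (5, 5, -10)
  hex 2: (6, 4, -10)
  hex 3: (7, 3, -10)
  hex 4: (8, 3, -11)
  hex 5: (9, 3, -12)
  hex 6: (10, 3, -13)
  hex 7: (10, 4, -14)
  hex 8: (10, 5, -15)
  hex 9: (10, 6, -16)
  hex 10: (9, 7, -16)
  hex 11: (8, 8, -16)
  hex 12: (7, 9, -16)
  hex 13: (6, 9, -15)
  hex 14: (5, 9, -14)
  hex 15: (4, 9, -13)
  hex 16: (4, 8, -12)
  hex 17: (4, 7, -11)
Sorted: 18 hexes.

Answer: 4 6 -10
4 7 -11
4 8 -12
4 9 -13
5 5 -10
5 9 -14
6 4 -10
6 9 -15
7 3 -10
7 9 -16
8 3 -11
8 8 -16
9 3 -12
9 7 -16
10 3 -13
10 4 -14
10 5 -15
10 6 -16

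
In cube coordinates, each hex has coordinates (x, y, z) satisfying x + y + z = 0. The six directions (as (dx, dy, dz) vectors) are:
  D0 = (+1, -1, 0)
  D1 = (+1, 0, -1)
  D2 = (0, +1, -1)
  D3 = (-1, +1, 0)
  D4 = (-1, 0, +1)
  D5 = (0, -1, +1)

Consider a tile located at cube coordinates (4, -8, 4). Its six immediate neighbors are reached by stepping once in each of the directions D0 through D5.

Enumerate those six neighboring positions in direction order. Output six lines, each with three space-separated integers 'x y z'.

Center: (4, -8, 4). Add each direction:
  D0: (4, -8, 4) + (1, -1, 0) = (5, -9, 4)
  D1: (4, -8, 4) + (1, 0, -1) = (5, -8, 3)
  D2: (4, -8, 4) + (0, 1, -1) = (4, -7, 3)
  D3: (4, -8, 4) + (-1, 1, 0) = (3, -7, 4)
  D4: (4, -8, 4) + (-1, 0, 1) = (3, -8, 5)
  D5: (4, -8, 4) + (0, -1, 1) = (4, -9, 5)

Answer: 5 -9 4
5 -8 3
4 -7 3
3 -7 4
3 -8 5
4 -9 5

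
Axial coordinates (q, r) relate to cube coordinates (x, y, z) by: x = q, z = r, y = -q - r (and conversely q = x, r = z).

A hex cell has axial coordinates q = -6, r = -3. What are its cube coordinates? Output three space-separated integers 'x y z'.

Answer: -6 9 -3

Derivation:
x = q = -6
z = r = -3
y = -x - z = -(-6) - (-3) = 9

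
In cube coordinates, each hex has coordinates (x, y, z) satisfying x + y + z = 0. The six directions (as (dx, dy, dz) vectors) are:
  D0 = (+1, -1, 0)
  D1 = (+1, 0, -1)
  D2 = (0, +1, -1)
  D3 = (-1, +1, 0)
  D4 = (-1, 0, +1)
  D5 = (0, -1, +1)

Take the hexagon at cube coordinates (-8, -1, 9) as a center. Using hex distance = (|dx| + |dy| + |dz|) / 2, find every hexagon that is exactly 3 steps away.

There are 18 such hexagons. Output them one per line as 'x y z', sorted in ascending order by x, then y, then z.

Walk ring at distance 3 from (-8, -1, 9):
Start at center + D4*3 = (-11, -1, 12)
  hex 0: (-11, -1, 12)
  hex 1: (-10, -2, 12)
  hex 2: (-9, -3, 12)
  hex 3: (-8, -4, 12)
  hex 4: (-7, -4, 11)
  hex 5: (-6, -4, 10)
  hex 6: (-5, -4, 9)
  hex 7: (-5, -3, 8)
  hex 8: (-5, -2, 7)
  hex 9: (-5, -1, 6)
  hex 10: (-6, 0, 6)
  hex 11: (-7, 1, 6)
  hex 12: (-8, 2, 6)
  hex 13: (-9, 2, 7)
  hex 14: (-10, 2, 8)
  hex 15: (-11, 2, 9)
  hex 16: (-11, 1, 10)
  hex 17: (-11, 0, 11)
Sorted: 18 hexes.

Answer: -11 -1 12
-11 0 11
-11 1 10
-11 2 9
-10 -2 12
-10 2 8
-9 -3 12
-9 2 7
-8 -4 12
-8 2 6
-7 -4 11
-7 1 6
-6 -4 10
-6 0 6
-5 -4 9
-5 -3 8
-5 -2 7
-5 -1 6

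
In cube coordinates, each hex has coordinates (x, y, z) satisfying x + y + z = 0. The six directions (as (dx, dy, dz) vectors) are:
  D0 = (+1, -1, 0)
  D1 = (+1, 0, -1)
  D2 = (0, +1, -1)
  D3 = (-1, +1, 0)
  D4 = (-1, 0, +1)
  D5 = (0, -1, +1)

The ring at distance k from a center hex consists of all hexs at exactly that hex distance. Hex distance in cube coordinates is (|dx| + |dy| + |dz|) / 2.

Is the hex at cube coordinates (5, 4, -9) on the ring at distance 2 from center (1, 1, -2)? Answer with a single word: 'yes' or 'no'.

Answer: no

Derivation:
|px - cx| = |5 - 1| = 4
|py - cy| = |4 - 1| = 3
|pz - cz| = |-9 - (-2)| = 7
distance = (4+3+7)/2 = 14/2 = 7
radius = 2; distance != radius -> no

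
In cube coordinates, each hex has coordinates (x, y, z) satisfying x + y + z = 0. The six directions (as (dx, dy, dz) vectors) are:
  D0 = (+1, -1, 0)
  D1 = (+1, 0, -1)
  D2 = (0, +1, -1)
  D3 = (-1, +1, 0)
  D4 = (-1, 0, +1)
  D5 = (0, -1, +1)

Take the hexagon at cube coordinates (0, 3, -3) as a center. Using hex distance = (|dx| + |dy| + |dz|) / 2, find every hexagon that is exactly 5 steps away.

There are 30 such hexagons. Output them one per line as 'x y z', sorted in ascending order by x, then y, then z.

Walk ring at distance 5 from (0, 3, -3):
Start at center + D4*5 = (-5, 3, 2)
  hex 0: (-5, 3, 2)
  hex 1: (-4, 2, 2)
  hex 2: (-3, 1, 2)
  hex 3: (-2, 0, 2)
  hex 4: (-1, -1, 2)
  hex 5: (0, -2, 2)
  hex 6: (1, -2, 1)
  hex 7: (2, -2, 0)
  hex 8: (3, -2, -1)
  hex 9: (4, -2, -2)
  hex 10: (5, -2, -3)
  hex 11: (5, -1, -4)
  hex 12: (5, 0, -5)
  hex 13: (5, 1, -6)
  hex 14: (5, 2, -7)
  hex 15: (5, 3, -8)
  hex 16: (4, 4, -8)
  hex 17: (3, 5, -8)
  hex 18: (2, 6, -8)
  hex 19: (1, 7, -8)
  hex 20: (0, 8, -8)
  hex 21: (-1, 8, -7)
  hex 22: (-2, 8, -6)
  hex 23: (-3, 8, -5)
  hex 24: (-4, 8, -4)
  hex 25: (-5, 8, -3)
  hex 26: (-5, 7, -2)
  hex 27: (-5, 6, -1)
  hex 28: (-5, 5, 0)
  hex 29: (-5, 4, 1)
Sorted: 30 hexes.

Answer: -5 3 2
-5 4 1
-5 5 0
-5 6 -1
-5 7 -2
-5 8 -3
-4 2 2
-4 8 -4
-3 1 2
-3 8 -5
-2 0 2
-2 8 -6
-1 -1 2
-1 8 -7
0 -2 2
0 8 -8
1 -2 1
1 7 -8
2 -2 0
2 6 -8
3 -2 -1
3 5 -8
4 -2 -2
4 4 -8
5 -2 -3
5 -1 -4
5 0 -5
5 1 -6
5 2 -7
5 3 -8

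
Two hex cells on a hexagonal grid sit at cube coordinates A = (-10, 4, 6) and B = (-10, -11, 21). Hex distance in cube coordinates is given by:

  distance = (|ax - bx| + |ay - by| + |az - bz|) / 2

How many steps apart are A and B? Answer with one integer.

|ax - bx| = |-10 - (-10)| = 0
|ay - by| = |4 - (-11)| = 15
|az - bz| = |6 - 21| = 15
distance = (0 + 15 + 15) / 2 = 30 / 2 = 15

Answer: 15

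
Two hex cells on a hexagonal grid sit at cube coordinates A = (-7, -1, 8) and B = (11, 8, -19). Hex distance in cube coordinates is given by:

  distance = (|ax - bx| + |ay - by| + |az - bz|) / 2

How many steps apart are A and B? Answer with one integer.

Answer: 27

Derivation:
|ax - bx| = |-7 - 11| = 18
|ay - by| = |-1 - 8| = 9
|az - bz| = |8 - (-19)| = 27
distance = (18 + 9 + 27) / 2 = 54 / 2 = 27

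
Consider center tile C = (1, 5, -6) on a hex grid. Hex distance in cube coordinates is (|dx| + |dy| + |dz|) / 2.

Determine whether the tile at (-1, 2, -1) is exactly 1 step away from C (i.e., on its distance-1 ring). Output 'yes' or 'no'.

Answer: no

Derivation:
|px - cx| = |-1 - 1| = 2
|py - cy| = |2 - 5| = 3
|pz - cz| = |-1 - (-6)| = 5
distance = (2+3+5)/2 = 10/2 = 5
radius = 1; distance != radius -> no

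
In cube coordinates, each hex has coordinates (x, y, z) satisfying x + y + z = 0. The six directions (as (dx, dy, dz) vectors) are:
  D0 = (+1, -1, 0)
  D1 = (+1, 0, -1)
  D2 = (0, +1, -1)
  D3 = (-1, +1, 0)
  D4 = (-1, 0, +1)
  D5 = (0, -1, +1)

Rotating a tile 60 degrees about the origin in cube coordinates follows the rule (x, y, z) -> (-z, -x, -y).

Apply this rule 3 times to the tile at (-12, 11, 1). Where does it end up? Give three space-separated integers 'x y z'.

Start: (-12, 11, 1)
Step 1: (-12, 11, 1) -> (-(1), -(-12), -(11)) = (-1, 12, -11)
Step 2: (-1, 12, -11) -> (-(-11), -(-1), -(12)) = (11, 1, -12)
Step 3: (11, 1, -12) -> (-(-12), -(11), -(1)) = (12, -11, -1)

Answer: 12 -11 -1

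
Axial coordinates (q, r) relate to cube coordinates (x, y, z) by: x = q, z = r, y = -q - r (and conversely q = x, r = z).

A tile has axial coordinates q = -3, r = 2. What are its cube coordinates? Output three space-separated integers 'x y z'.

Answer: -3 1 2

Derivation:
x = q = -3
z = r = 2
y = -x - z = -(-3) - (2) = 1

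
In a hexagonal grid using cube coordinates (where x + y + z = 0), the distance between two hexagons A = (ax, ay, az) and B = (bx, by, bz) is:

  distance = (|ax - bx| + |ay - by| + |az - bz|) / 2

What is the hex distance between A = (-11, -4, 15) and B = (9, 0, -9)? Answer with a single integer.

|ax - bx| = |-11 - 9| = 20
|ay - by| = |-4 - 0| = 4
|az - bz| = |15 - (-9)| = 24
distance = (20 + 4 + 24) / 2 = 48 / 2 = 24

Answer: 24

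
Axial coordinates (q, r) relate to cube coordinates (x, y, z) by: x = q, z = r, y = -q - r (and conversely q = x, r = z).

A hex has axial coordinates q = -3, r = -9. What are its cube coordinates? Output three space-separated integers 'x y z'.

Answer: -3 12 -9

Derivation:
x = q = -3
z = r = -9
y = -x - z = -(-3) - (-9) = 12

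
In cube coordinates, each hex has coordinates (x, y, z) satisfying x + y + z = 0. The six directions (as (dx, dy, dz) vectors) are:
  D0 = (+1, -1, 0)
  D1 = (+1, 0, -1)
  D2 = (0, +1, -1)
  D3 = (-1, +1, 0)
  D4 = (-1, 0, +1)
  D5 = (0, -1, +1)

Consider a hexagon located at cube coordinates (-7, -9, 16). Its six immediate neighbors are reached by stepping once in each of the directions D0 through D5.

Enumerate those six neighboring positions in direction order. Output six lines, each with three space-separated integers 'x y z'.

Center: (-7, -9, 16). Add each direction:
  D0: (-7, -9, 16) + (1, -1, 0) = (-6, -10, 16)
  D1: (-7, -9, 16) + (1, 0, -1) = (-6, -9, 15)
  D2: (-7, -9, 16) + (0, 1, -1) = (-7, -8, 15)
  D3: (-7, -9, 16) + (-1, 1, 0) = (-8, -8, 16)
  D4: (-7, -9, 16) + (-1, 0, 1) = (-8, -9, 17)
  D5: (-7, -9, 16) + (0, -1, 1) = (-7, -10, 17)

Answer: -6 -10 16
-6 -9 15
-7 -8 15
-8 -8 16
-8 -9 17
-7 -10 17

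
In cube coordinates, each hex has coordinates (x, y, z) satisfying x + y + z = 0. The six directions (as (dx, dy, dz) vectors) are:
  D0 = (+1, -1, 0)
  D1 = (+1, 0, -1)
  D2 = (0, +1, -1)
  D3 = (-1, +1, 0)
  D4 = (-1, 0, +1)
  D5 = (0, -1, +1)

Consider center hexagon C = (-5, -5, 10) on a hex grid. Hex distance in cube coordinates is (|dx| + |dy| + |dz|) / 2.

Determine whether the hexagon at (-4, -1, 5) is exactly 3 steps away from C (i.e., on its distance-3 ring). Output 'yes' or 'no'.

|px - cx| = |-4 - (-5)| = 1
|py - cy| = |-1 - (-5)| = 4
|pz - cz| = |5 - 10| = 5
distance = (1+4+5)/2 = 10/2 = 5
radius = 3; distance != radius -> no

Answer: no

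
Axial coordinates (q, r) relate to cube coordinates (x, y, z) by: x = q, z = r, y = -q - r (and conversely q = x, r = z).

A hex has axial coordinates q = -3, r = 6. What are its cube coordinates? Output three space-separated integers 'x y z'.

x = q = -3
z = r = 6
y = -x - z = -(-3) - (6) = -3

Answer: -3 -3 6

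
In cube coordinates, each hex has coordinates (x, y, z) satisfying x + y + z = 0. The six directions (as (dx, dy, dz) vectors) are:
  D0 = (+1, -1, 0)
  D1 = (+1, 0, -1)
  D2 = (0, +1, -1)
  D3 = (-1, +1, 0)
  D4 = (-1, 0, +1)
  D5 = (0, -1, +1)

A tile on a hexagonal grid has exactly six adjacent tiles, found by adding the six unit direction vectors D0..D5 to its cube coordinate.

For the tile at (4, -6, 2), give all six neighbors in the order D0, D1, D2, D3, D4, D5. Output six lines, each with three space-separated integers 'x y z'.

Answer: 5 -7 2
5 -6 1
4 -5 1
3 -5 2
3 -6 3
4 -7 3

Derivation:
Center: (4, -6, 2). Add each direction:
  D0: (4, -6, 2) + (1, -1, 0) = (5, -7, 2)
  D1: (4, -6, 2) + (1, 0, -1) = (5, -6, 1)
  D2: (4, -6, 2) + (0, 1, -1) = (4, -5, 1)
  D3: (4, -6, 2) + (-1, 1, 0) = (3, -5, 2)
  D4: (4, -6, 2) + (-1, 0, 1) = (3, -6, 3)
  D5: (4, -6, 2) + (0, -1, 1) = (4, -7, 3)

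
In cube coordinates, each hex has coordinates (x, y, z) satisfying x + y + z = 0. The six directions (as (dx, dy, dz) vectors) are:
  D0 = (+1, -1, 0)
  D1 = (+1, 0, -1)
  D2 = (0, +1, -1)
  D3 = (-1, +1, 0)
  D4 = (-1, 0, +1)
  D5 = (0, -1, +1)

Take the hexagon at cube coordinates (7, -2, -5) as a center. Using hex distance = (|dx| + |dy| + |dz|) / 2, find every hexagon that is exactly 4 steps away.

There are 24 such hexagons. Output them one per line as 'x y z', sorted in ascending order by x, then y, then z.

Answer: 3 -2 -1
3 -1 -2
3 0 -3
3 1 -4
3 2 -5
4 -3 -1
4 2 -6
5 -4 -1
5 2 -7
6 -5 -1
6 2 -8
7 -6 -1
7 2 -9
8 -6 -2
8 1 -9
9 -6 -3
9 0 -9
10 -6 -4
10 -1 -9
11 -6 -5
11 -5 -6
11 -4 -7
11 -3 -8
11 -2 -9

Derivation:
Walk ring at distance 4 from (7, -2, -5):
Start at center + D4*4 = (3, -2, -1)
  hex 0: (3, -2, -1)
  hex 1: (4, -3, -1)
  hex 2: (5, -4, -1)
  hex 3: (6, -5, -1)
  hex 4: (7, -6, -1)
  hex 5: (8, -6, -2)
  hex 6: (9, -6, -3)
  hex 7: (10, -6, -4)
  hex 8: (11, -6, -5)
  hex 9: (11, -5, -6)
  hex 10: (11, -4, -7)
  hex 11: (11, -3, -8)
  hex 12: (11, -2, -9)
  hex 13: (10, -1, -9)
  hex 14: (9, 0, -9)
  hex 15: (8, 1, -9)
  hex 16: (7, 2, -9)
  hex 17: (6, 2, -8)
  hex 18: (5, 2, -7)
  hex 19: (4, 2, -6)
  hex 20: (3, 2, -5)
  hex 21: (3, 1, -4)
  hex 22: (3, 0, -3)
  hex 23: (3, -1, -2)
Sorted: 24 hexes.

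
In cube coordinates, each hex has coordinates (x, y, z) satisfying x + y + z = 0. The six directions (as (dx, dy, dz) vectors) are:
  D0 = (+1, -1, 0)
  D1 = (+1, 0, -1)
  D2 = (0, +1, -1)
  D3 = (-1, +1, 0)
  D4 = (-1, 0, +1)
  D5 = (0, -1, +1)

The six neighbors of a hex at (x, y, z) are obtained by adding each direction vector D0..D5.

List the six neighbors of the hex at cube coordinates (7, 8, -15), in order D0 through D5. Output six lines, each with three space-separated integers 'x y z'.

Center: (7, 8, -15). Add each direction:
  D0: (7, 8, -15) + (1, -1, 0) = (8, 7, -15)
  D1: (7, 8, -15) + (1, 0, -1) = (8, 8, -16)
  D2: (7, 8, -15) + (0, 1, -1) = (7, 9, -16)
  D3: (7, 8, -15) + (-1, 1, 0) = (6, 9, -15)
  D4: (7, 8, -15) + (-1, 0, 1) = (6, 8, -14)
  D5: (7, 8, -15) + (0, -1, 1) = (7, 7, -14)

Answer: 8 7 -15
8 8 -16
7 9 -16
6 9 -15
6 8 -14
7 7 -14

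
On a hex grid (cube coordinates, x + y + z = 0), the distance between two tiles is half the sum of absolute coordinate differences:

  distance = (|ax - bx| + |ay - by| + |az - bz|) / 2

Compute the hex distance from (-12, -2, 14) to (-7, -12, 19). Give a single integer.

Answer: 10

Derivation:
|ax - bx| = |-12 - (-7)| = 5
|ay - by| = |-2 - (-12)| = 10
|az - bz| = |14 - 19| = 5
distance = (5 + 10 + 5) / 2 = 20 / 2 = 10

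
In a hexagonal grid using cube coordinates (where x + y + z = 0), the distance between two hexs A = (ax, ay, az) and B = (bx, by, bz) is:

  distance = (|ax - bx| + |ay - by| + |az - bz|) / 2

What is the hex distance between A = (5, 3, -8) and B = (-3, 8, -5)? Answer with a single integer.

Answer: 8

Derivation:
|ax - bx| = |5 - (-3)| = 8
|ay - by| = |3 - 8| = 5
|az - bz| = |-8 - (-5)| = 3
distance = (8 + 5 + 3) / 2 = 16 / 2 = 8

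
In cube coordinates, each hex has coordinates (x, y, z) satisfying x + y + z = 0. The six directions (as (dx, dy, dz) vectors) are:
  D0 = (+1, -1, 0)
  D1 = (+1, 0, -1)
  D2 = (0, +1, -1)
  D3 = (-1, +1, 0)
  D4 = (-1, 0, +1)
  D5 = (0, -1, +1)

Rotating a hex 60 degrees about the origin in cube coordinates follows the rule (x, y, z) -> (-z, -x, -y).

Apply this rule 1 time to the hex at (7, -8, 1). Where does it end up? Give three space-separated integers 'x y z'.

Start: (7, -8, 1)
Step 1: (7, -8, 1) -> (-(1), -(7), -(-8)) = (-1, -7, 8)

Answer: -1 -7 8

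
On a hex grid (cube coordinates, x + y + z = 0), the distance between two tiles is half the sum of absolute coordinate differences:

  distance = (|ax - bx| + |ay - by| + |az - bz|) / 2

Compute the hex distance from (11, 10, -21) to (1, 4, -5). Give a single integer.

Answer: 16

Derivation:
|ax - bx| = |11 - 1| = 10
|ay - by| = |10 - 4| = 6
|az - bz| = |-21 - (-5)| = 16
distance = (10 + 6 + 16) / 2 = 32 / 2 = 16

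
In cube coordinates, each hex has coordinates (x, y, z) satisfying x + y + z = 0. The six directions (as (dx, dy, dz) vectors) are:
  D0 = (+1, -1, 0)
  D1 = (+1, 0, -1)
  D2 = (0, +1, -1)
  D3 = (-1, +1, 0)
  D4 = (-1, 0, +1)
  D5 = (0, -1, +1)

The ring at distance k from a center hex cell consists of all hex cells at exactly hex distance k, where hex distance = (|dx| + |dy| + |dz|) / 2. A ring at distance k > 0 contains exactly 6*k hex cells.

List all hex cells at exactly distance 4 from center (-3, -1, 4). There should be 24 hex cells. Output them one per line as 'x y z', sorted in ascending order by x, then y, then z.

Walk ring at distance 4 from (-3, -1, 4):
Start at center + D4*4 = (-7, -1, 8)
  hex 0: (-7, -1, 8)
  hex 1: (-6, -2, 8)
  hex 2: (-5, -3, 8)
  hex 3: (-4, -4, 8)
  hex 4: (-3, -5, 8)
  hex 5: (-2, -5, 7)
  hex 6: (-1, -5, 6)
  hex 7: (0, -5, 5)
  hex 8: (1, -5, 4)
  hex 9: (1, -4, 3)
  hex 10: (1, -3, 2)
  hex 11: (1, -2, 1)
  hex 12: (1, -1, 0)
  hex 13: (0, 0, 0)
  hex 14: (-1, 1, 0)
  hex 15: (-2, 2, 0)
  hex 16: (-3, 3, 0)
  hex 17: (-4, 3, 1)
  hex 18: (-5, 3, 2)
  hex 19: (-6, 3, 3)
  hex 20: (-7, 3, 4)
  hex 21: (-7, 2, 5)
  hex 22: (-7, 1, 6)
  hex 23: (-7, 0, 7)
Sorted: 24 hexes.

Answer: -7 -1 8
-7 0 7
-7 1 6
-7 2 5
-7 3 4
-6 -2 8
-6 3 3
-5 -3 8
-5 3 2
-4 -4 8
-4 3 1
-3 -5 8
-3 3 0
-2 -5 7
-2 2 0
-1 -5 6
-1 1 0
0 -5 5
0 0 0
1 -5 4
1 -4 3
1 -3 2
1 -2 1
1 -1 0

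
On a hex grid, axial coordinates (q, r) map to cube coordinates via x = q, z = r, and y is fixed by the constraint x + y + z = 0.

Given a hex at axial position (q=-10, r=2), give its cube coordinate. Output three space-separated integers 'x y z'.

x = q = -10
z = r = 2
y = -x - z = -(-10) - (2) = 8

Answer: -10 8 2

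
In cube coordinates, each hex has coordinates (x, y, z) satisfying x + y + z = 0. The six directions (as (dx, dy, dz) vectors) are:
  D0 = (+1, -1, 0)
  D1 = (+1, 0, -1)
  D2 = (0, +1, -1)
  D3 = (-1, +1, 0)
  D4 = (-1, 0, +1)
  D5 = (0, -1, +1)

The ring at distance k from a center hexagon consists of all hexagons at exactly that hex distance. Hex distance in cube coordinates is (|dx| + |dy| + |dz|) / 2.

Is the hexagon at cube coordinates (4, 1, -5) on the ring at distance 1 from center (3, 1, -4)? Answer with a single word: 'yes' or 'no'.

|px - cx| = |4 - 3| = 1
|py - cy| = |1 - 1| = 0
|pz - cz| = |-5 - (-4)| = 1
distance = (1+0+1)/2 = 2/2 = 1
radius = 1; distance == radius -> yes

Answer: yes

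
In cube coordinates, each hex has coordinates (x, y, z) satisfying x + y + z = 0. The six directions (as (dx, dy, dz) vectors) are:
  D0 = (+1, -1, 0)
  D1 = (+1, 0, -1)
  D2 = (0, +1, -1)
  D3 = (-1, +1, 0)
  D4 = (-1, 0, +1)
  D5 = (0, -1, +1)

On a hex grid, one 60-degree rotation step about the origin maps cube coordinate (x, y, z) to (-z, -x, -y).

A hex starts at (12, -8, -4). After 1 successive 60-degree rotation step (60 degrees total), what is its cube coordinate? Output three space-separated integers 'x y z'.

Start: (12, -8, -4)
Step 1: (12, -8, -4) -> (-(-4), -(12), -(-8)) = (4, -12, 8)

Answer: 4 -12 8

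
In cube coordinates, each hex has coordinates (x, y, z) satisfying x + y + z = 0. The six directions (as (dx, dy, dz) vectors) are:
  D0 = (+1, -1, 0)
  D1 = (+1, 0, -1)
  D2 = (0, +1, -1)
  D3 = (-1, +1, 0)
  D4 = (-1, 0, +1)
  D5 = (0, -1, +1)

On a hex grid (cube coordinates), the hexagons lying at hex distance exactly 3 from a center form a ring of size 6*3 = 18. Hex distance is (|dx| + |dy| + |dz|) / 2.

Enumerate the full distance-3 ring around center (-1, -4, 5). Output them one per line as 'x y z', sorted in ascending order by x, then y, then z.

Walk ring at distance 3 from (-1, -4, 5):
Start at center + D4*3 = (-4, -4, 8)
  hex 0: (-4, -4, 8)
  hex 1: (-3, -5, 8)
  hex 2: (-2, -6, 8)
  hex 3: (-1, -7, 8)
  hex 4: (0, -7, 7)
  hex 5: (1, -7, 6)
  hex 6: (2, -7, 5)
  hex 7: (2, -6, 4)
  hex 8: (2, -5, 3)
  hex 9: (2, -4, 2)
  hex 10: (1, -3, 2)
  hex 11: (0, -2, 2)
  hex 12: (-1, -1, 2)
  hex 13: (-2, -1, 3)
  hex 14: (-3, -1, 4)
  hex 15: (-4, -1, 5)
  hex 16: (-4, -2, 6)
  hex 17: (-4, -3, 7)
Sorted: 18 hexes.

Answer: -4 -4 8
-4 -3 7
-4 -2 6
-4 -1 5
-3 -5 8
-3 -1 4
-2 -6 8
-2 -1 3
-1 -7 8
-1 -1 2
0 -7 7
0 -2 2
1 -7 6
1 -3 2
2 -7 5
2 -6 4
2 -5 3
2 -4 2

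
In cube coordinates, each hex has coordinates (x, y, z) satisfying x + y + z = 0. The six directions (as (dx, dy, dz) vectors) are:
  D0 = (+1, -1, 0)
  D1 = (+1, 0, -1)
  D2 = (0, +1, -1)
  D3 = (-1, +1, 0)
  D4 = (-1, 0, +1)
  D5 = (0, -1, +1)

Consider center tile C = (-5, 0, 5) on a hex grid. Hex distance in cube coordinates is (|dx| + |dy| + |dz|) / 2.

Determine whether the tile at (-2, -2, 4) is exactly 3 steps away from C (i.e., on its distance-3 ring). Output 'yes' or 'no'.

Answer: yes

Derivation:
|px - cx| = |-2 - (-5)| = 3
|py - cy| = |-2 - 0| = 2
|pz - cz| = |4 - 5| = 1
distance = (3+2+1)/2 = 6/2 = 3
radius = 3; distance == radius -> yes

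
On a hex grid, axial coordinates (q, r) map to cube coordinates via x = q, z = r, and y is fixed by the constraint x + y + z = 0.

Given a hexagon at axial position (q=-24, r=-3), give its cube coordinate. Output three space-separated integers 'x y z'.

x = q = -24
z = r = -3
y = -x - z = -(-24) - (-3) = 27

Answer: -24 27 -3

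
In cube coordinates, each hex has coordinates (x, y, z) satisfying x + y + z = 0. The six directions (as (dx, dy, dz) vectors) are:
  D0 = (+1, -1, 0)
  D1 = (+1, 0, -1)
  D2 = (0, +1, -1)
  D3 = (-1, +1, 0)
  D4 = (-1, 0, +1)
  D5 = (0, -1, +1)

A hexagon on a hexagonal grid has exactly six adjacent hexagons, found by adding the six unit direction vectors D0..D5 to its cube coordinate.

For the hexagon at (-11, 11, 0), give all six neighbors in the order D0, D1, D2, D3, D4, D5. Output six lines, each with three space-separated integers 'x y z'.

Answer: -10 10 0
-10 11 -1
-11 12 -1
-12 12 0
-12 11 1
-11 10 1

Derivation:
Center: (-11, 11, 0). Add each direction:
  D0: (-11, 11, 0) + (1, -1, 0) = (-10, 10, 0)
  D1: (-11, 11, 0) + (1, 0, -1) = (-10, 11, -1)
  D2: (-11, 11, 0) + (0, 1, -1) = (-11, 12, -1)
  D3: (-11, 11, 0) + (-1, 1, 0) = (-12, 12, 0)
  D4: (-11, 11, 0) + (-1, 0, 1) = (-12, 11, 1)
  D5: (-11, 11, 0) + (0, -1, 1) = (-11, 10, 1)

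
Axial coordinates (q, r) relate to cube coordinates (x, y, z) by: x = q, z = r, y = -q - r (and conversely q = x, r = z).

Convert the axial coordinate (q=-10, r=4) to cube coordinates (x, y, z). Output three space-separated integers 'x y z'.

x = q = -10
z = r = 4
y = -x - z = -(-10) - (4) = 6

Answer: -10 6 4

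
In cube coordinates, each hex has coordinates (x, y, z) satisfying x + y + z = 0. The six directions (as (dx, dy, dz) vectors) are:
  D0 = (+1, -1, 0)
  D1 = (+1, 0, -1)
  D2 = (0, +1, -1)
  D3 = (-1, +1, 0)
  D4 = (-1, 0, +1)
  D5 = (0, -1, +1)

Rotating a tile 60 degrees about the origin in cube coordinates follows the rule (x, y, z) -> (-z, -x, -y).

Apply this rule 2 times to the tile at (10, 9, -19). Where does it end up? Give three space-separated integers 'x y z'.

Start: (10, 9, -19)
Step 1: (10, 9, -19) -> (-(-19), -(10), -(9)) = (19, -10, -9)
Step 2: (19, -10, -9) -> (-(-9), -(19), -(-10)) = (9, -19, 10)

Answer: 9 -19 10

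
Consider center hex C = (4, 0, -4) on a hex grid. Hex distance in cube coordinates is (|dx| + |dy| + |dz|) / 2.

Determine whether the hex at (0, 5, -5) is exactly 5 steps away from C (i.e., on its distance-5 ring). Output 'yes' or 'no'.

Answer: yes

Derivation:
|px - cx| = |0 - 4| = 4
|py - cy| = |5 - 0| = 5
|pz - cz| = |-5 - (-4)| = 1
distance = (4+5+1)/2 = 10/2 = 5
radius = 5; distance == radius -> yes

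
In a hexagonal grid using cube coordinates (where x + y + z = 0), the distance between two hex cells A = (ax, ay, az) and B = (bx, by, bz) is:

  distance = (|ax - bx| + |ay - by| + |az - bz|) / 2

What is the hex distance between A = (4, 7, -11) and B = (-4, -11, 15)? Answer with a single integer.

|ax - bx| = |4 - (-4)| = 8
|ay - by| = |7 - (-11)| = 18
|az - bz| = |-11 - 15| = 26
distance = (8 + 18 + 26) / 2 = 52 / 2 = 26

Answer: 26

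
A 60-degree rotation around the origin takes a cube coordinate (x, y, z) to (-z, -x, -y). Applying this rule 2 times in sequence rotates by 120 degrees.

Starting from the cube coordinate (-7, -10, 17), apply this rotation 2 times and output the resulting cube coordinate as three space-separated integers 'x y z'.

Answer: -10 17 -7

Derivation:
Start: (-7, -10, 17)
Step 1: (-7, -10, 17) -> (-(17), -(-7), -(-10)) = (-17, 7, 10)
Step 2: (-17, 7, 10) -> (-(10), -(-17), -(7)) = (-10, 17, -7)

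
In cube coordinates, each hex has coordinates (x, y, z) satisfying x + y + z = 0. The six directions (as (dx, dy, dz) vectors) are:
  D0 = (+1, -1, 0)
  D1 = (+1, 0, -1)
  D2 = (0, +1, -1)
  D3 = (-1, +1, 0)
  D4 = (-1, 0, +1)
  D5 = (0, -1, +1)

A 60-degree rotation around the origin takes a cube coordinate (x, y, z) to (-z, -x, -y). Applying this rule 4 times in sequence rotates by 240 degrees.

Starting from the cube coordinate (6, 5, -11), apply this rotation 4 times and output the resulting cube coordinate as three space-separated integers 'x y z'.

Start: (6, 5, -11)
Step 1: (6, 5, -11) -> (-(-11), -(6), -(5)) = (11, -6, -5)
Step 2: (11, -6, -5) -> (-(-5), -(11), -(-6)) = (5, -11, 6)
Step 3: (5, -11, 6) -> (-(6), -(5), -(-11)) = (-6, -5, 11)
Step 4: (-6, -5, 11) -> (-(11), -(-6), -(-5)) = (-11, 6, 5)

Answer: -11 6 5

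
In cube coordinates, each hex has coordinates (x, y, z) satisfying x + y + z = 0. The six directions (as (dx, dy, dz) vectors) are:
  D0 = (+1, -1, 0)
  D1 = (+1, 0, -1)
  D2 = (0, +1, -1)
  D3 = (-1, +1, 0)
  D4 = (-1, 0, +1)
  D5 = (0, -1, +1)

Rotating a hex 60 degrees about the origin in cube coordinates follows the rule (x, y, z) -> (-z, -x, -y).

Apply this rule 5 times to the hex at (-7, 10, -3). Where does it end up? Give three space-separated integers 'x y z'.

Answer: -10 3 7

Derivation:
Start: (-7, 10, -3)
Step 1: (-7, 10, -3) -> (-(-3), -(-7), -(10)) = (3, 7, -10)
Step 2: (3, 7, -10) -> (-(-10), -(3), -(7)) = (10, -3, -7)
Step 3: (10, -3, -7) -> (-(-7), -(10), -(-3)) = (7, -10, 3)
Step 4: (7, -10, 3) -> (-(3), -(7), -(-10)) = (-3, -7, 10)
Step 5: (-3, -7, 10) -> (-(10), -(-3), -(-7)) = (-10, 3, 7)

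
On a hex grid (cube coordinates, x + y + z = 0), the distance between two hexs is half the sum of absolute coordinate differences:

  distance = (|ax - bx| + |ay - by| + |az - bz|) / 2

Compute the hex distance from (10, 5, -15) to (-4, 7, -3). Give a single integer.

Answer: 14

Derivation:
|ax - bx| = |10 - (-4)| = 14
|ay - by| = |5 - 7| = 2
|az - bz| = |-15 - (-3)| = 12
distance = (14 + 2 + 12) / 2 = 28 / 2 = 14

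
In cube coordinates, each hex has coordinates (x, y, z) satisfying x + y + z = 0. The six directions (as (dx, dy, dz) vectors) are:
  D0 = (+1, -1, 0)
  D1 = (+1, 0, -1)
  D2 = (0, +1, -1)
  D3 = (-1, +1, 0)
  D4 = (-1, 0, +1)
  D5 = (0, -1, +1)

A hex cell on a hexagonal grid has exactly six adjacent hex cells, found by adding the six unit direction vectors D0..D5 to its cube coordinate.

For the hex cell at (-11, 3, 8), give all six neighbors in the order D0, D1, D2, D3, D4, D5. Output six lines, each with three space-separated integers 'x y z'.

Center: (-11, 3, 8). Add each direction:
  D0: (-11, 3, 8) + (1, -1, 0) = (-10, 2, 8)
  D1: (-11, 3, 8) + (1, 0, -1) = (-10, 3, 7)
  D2: (-11, 3, 8) + (0, 1, -1) = (-11, 4, 7)
  D3: (-11, 3, 8) + (-1, 1, 0) = (-12, 4, 8)
  D4: (-11, 3, 8) + (-1, 0, 1) = (-12, 3, 9)
  D5: (-11, 3, 8) + (0, -1, 1) = (-11, 2, 9)

Answer: -10 2 8
-10 3 7
-11 4 7
-12 4 8
-12 3 9
-11 2 9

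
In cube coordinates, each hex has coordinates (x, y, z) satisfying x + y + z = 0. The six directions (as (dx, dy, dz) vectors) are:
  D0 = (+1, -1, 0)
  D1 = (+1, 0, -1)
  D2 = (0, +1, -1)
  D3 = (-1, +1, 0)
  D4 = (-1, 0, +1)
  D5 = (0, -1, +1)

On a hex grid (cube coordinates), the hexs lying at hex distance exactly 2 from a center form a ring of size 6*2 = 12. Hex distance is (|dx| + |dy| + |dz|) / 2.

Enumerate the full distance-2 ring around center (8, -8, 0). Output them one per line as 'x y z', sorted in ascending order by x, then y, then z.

Walk ring at distance 2 from (8, -8, 0):
Start at center + D4*2 = (6, -8, 2)
  hex 0: (6, -8, 2)
  hex 1: (7, -9, 2)
  hex 2: (8, -10, 2)
  hex 3: (9, -10, 1)
  hex 4: (10, -10, 0)
  hex 5: (10, -9, -1)
  hex 6: (10, -8, -2)
  hex 7: (9, -7, -2)
  hex 8: (8, -6, -2)
  hex 9: (7, -6, -1)
  hex 10: (6, -6, 0)
  hex 11: (6, -7, 1)
Sorted: 12 hexes.

Answer: 6 -8 2
6 -7 1
6 -6 0
7 -9 2
7 -6 -1
8 -10 2
8 -6 -2
9 -10 1
9 -7 -2
10 -10 0
10 -9 -1
10 -8 -2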